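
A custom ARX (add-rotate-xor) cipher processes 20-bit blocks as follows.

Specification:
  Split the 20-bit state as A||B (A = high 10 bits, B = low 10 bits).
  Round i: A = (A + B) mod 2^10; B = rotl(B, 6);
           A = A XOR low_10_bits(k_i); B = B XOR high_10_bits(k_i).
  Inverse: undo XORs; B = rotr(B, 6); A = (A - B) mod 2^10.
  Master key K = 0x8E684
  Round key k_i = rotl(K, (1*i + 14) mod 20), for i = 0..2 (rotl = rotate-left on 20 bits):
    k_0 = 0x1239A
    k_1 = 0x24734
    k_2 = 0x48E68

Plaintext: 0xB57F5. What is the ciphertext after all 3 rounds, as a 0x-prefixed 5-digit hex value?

s_0 = plaintext = 0xB57F5
s_1 = Round(s_0, k_0) = 0x54137
s_2 = Round(s_1, k_1) = 0x6CD42
s_3 = Round(s_2, k_2) = 0x275B7

0x275B7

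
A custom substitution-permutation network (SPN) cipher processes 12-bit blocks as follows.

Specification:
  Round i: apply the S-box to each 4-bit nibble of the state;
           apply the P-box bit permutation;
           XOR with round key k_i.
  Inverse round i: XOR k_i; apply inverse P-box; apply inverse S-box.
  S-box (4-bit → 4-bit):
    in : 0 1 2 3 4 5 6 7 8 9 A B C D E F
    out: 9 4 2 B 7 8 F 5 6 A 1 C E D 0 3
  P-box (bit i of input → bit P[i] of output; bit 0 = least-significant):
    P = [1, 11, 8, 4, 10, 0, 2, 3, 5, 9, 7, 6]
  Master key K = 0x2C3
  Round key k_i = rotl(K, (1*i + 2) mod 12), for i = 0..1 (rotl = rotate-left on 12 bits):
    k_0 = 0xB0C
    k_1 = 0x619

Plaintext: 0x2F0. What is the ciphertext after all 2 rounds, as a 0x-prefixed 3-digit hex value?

0xEFF

s_0 = plaintext = 0x2F0
s_1 = Round(s_0, k_0) = 0xD1F
s_2 = Round(s_1, k_1) = 0xEFF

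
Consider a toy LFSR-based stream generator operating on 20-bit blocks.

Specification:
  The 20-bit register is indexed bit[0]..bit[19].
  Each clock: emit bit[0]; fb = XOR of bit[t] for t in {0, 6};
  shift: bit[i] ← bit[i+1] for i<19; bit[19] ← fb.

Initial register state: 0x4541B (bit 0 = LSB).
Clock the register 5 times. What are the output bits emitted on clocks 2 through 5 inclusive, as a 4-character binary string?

1011

reg_0 = 0x4541B
clock 1: out=1, reg = 0xA2A0D
clock 2: out=1, reg = 0xD1506
clock 3: out=0, reg = 0x68A83
clock 4: out=1, reg = 0xB4541
clock 5: out=1, reg = 0x5A2A0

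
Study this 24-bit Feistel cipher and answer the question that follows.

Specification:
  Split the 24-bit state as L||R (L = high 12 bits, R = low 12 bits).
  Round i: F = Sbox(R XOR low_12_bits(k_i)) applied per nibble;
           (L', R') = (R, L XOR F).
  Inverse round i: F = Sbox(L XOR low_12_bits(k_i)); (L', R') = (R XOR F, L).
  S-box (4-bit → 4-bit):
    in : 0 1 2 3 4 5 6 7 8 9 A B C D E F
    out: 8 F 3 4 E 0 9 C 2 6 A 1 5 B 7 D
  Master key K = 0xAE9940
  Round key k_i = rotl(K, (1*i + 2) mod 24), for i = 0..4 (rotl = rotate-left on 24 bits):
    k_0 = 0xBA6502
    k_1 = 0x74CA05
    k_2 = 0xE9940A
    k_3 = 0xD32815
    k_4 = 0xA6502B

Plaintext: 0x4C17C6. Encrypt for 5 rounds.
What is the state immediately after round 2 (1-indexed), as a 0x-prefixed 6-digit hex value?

s_0 = plaintext = 0x4C17C6
s_1 = Round(s_0, k_0) = 0x7C679F
s_2 = Round(s_1, k_1) = 0x79FCAC
s_3 = Round(s_2, k_2) = 0xCAC536
s_4 = Round(s_3, k_3) = 0x536798
s_5 = Round(s_4, k_4) = 0x798922

0x79FCAC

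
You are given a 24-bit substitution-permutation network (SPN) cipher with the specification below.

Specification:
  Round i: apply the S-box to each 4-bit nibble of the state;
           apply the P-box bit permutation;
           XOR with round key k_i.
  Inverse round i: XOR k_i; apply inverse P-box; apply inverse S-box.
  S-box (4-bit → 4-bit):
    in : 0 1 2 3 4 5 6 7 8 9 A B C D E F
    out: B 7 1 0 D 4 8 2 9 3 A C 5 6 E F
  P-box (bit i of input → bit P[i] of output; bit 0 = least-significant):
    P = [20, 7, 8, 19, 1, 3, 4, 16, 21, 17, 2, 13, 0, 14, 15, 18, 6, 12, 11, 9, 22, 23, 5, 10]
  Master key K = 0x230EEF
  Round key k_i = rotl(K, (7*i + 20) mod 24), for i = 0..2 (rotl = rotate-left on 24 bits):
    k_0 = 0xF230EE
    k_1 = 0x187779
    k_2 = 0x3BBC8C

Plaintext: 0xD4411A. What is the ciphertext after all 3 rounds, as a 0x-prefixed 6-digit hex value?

0xF8428A

s_0 = plaintext = 0xD4411A
s_1 = Round(s_0, k_0) = 0x5CBA11
s_2 = Round(s_1, k_1) = 0x0EDE83
s_3 = Round(s_2, k_2) = 0xF8428A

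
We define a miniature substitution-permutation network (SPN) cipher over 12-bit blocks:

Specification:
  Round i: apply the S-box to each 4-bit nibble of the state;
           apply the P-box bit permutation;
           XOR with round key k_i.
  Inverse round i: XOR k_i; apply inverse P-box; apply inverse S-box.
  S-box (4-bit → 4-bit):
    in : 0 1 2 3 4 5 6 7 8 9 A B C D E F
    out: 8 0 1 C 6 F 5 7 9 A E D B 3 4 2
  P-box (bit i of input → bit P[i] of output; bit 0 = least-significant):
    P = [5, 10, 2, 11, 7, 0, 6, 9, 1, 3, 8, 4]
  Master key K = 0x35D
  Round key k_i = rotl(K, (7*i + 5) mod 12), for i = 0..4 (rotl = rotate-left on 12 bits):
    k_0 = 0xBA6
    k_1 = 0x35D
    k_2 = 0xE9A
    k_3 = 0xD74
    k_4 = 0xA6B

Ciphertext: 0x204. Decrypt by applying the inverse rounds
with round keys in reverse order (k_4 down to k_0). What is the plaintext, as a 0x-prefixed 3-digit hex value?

s_0 = ciphertext = 0x204
s_1 = InvRound(s_0, k_4) = 0xD4B
s_2 = InvRound(s_1, k_3) = 0xCF6
s_3 = InvRound(s_2, k_2) = 0xF36
s_4 = InvRound(s_3, k_1) = 0xD4C
s_5 = InvRound(s_4, k_0) = 0xDBD

0xDBD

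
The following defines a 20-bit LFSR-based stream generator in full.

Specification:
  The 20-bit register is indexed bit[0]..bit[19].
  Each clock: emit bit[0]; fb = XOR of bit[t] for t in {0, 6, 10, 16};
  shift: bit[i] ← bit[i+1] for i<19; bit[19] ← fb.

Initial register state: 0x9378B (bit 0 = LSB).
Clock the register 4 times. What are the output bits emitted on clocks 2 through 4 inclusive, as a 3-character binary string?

101

reg_0 = 0x9378B
clock 1: out=1, reg = 0xC9BC5
clock 2: out=1, reg = 0x64DE2
clock 3: out=0, reg = 0x326F1
clock 4: out=1, reg = 0x19378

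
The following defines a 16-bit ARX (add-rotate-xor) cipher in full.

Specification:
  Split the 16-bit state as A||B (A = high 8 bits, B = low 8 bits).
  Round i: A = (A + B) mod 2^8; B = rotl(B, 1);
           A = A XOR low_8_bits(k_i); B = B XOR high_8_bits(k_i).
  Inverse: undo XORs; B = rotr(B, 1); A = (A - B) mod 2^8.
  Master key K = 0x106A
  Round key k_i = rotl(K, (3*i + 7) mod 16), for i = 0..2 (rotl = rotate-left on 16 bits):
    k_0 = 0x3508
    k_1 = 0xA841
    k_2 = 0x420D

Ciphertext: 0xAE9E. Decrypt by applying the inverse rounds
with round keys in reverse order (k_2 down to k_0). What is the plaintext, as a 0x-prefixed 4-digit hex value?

0xEE2B

s_0 = ciphertext = 0xAE9E
s_1 = InvRound(s_0, k_2) = 0x356E
s_2 = InvRound(s_1, k_1) = 0x1163
s_3 = InvRound(s_2, k_0) = 0xEE2B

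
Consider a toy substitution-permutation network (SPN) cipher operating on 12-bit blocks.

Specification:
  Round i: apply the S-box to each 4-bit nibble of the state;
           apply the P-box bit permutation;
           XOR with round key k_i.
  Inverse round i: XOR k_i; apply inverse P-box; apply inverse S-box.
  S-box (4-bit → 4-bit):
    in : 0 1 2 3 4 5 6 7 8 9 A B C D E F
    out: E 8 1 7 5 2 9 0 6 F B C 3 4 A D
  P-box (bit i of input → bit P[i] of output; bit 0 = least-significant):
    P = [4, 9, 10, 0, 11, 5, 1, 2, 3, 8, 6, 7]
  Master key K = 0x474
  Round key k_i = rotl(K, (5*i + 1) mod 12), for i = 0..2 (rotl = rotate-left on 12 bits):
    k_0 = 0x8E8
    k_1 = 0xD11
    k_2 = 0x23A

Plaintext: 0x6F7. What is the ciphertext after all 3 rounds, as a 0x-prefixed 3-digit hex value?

0xE42

s_0 = plaintext = 0x6F7
s_1 = Round(s_0, k_0) = 0x066
s_2 = Round(s_1, k_1) = 0x4C4
s_3 = Round(s_2, k_2) = 0xE42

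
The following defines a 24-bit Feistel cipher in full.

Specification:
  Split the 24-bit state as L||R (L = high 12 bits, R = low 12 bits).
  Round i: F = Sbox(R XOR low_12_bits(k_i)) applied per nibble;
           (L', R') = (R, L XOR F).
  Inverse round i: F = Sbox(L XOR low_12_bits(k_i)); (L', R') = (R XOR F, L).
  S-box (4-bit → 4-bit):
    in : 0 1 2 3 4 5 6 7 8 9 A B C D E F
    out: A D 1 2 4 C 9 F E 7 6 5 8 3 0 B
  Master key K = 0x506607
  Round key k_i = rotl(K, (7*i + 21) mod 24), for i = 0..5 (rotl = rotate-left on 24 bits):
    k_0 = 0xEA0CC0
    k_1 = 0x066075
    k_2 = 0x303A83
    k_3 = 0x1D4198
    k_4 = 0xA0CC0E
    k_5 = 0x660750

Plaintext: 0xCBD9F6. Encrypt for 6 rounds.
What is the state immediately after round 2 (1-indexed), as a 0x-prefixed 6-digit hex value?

s_0 = plaintext = 0xCBD9F6
s_1 = Round(s_0, k_0) = 0x9F6094
s_2 = Round(s_1, k_1) = 0x0943FB
s_3 = Round(s_2, k_2) = 0x3FB76A
s_4 = Round(s_3, k_3) = 0x76AA4A
s_5 = Round(s_4, k_4) = 0xA4AE2E
s_6 = Round(s_5, k_5) = 0xE2EDBA

0x0943FB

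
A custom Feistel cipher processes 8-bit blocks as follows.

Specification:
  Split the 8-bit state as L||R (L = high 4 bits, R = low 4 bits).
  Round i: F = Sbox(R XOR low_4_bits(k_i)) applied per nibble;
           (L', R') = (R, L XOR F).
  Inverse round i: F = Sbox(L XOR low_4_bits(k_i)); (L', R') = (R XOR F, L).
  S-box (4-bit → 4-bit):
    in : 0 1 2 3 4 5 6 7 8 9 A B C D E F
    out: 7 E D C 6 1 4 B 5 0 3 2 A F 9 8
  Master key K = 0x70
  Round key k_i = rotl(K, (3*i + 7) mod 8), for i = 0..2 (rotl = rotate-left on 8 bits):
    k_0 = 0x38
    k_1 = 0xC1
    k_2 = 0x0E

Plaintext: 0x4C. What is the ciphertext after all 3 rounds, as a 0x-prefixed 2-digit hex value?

0x0B

s_0 = plaintext = 0x4C
s_1 = Round(s_0, k_0) = 0xC2
s_2 = Round(s_1, k_1) = 0x20
s_3 = Round(s_2, k_2) = 0x0B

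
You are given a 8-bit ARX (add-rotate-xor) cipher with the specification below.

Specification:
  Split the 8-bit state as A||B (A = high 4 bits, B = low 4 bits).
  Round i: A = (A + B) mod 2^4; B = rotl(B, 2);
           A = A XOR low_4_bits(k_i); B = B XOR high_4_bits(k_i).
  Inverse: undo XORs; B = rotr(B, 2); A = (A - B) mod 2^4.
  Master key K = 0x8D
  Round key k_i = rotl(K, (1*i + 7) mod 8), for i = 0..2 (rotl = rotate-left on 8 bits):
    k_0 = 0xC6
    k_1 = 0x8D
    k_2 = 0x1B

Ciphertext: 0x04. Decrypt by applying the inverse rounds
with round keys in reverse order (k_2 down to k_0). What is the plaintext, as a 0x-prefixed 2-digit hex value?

0x4E

s_0 = ciphertext = 0x04
s_1 = InvRound(s_0, k_2) = 0x65
s_2 = InvRound(s_1, k_1) = 0x47
s_3 = InvRound(s_2, k_0) = 0x4E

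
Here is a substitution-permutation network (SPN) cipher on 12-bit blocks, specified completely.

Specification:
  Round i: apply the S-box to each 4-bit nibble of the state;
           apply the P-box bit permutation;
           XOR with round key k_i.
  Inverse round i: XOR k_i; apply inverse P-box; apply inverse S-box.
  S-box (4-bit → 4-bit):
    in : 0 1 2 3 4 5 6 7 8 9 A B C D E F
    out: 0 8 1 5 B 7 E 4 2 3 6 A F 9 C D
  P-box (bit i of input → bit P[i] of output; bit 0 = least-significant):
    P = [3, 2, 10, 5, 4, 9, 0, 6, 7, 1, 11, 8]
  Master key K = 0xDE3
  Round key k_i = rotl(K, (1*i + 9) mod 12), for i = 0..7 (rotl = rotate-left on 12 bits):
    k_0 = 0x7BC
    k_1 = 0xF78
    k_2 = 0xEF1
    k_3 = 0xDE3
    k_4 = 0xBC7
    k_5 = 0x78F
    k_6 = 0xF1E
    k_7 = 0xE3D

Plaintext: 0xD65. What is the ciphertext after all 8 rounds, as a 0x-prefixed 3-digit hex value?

s_0 = plaintext = 0xD65
s_1 = Round(s_0, k_0) = 0x071
s_2 = Round(s_1, k_1) = 0xF59
s_3 = Round(s_2, k_2) = 0x56C
s_4 = Round(s_3, k_3) = 0x30C
s_5 = Round(s_4, k_4) = 0x76B
s_6 = Round(s_5, k_5) = 0xDEA
s_7 = Round(s_6, k_6) = 0xADB
s_8 = Round(s_7, k_7) = 0x64B

0x64B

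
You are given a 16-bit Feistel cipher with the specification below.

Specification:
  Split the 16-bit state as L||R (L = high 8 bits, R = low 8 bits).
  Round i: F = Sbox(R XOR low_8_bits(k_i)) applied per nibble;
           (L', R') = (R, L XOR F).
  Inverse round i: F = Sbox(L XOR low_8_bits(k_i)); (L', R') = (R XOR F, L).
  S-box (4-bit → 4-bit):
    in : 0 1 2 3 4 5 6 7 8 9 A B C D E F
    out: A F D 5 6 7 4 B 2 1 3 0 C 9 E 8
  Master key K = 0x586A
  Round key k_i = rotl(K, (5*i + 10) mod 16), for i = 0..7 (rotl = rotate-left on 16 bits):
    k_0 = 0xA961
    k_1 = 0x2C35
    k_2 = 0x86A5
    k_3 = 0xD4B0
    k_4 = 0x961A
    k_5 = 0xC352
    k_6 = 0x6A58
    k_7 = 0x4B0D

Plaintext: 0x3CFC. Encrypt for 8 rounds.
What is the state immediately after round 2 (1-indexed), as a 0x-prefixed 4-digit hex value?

s_0 = plaintext = 0x3CFC
s_1 = Round(s_0, k_0) = 0xFC25
s_2 = Round(s_1, k_1) = 0x2506
s_3 = Round(s_2, k_2) = 0x0610
s_4 = Round(s_3, k_3) = 0x103C
s_5 = Round(s_4, k_4) = 0x3CC4
s_6 = Round(s_5, k_5) = 0xC428
s_7 = Round(s_6, k_6) = 0x287E
s_8 = Round(s_7, k_7) = 0x7E9D

0x2506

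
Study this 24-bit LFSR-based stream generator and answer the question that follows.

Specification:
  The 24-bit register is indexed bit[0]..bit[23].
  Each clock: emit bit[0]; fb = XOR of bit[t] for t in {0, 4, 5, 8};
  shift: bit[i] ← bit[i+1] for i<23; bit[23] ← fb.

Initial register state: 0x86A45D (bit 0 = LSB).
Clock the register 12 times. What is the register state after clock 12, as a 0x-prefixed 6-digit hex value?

reg_0 = 0x86A45D
clock 1: out=1, reg = 0x43522E
clock 2: out=0, reg = 0xA1A917
clock 3: out=1, reg = 0xD0D48B
clock 4: out=1, reg = 0xE86A45
clock 5: out=1, reg = 0xF43522
clock 6: out=0, reg = 0x7A1A91
clock 7: out=1, reg = 0x3D0D48
clock 8: out=0, reg = 0x9E86A4
clock 9: out=0, reg = 0xCF4352
clock 10: out=0, reg = 0x67A1A9
clock 11: out=1, reg = 0xB3D0D4
clock 12: out=0, reg = 0xD9E86A

0xD9E86A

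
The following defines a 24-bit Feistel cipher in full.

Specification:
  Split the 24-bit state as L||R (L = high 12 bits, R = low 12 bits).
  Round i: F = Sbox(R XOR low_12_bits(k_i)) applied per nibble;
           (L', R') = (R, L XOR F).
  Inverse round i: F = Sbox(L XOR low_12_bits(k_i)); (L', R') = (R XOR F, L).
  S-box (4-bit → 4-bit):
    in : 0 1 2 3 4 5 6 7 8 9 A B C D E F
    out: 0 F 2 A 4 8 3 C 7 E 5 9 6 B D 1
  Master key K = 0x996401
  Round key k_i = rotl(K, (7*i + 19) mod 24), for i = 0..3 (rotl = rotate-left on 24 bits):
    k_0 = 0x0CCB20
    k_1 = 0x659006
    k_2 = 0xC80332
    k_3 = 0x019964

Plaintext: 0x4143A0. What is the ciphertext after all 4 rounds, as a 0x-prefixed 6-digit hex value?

s_0 = plaintext = 0x4143A0
s_1 = Round(s_0, k_0) = 0x3A0364
s_2 = Round(s_1, k_1) = 0x364992
s_3 = Round(s_2, k_2) = 0x992634
s_4 = Round(s_3, k_3) = 0x634812

0x634812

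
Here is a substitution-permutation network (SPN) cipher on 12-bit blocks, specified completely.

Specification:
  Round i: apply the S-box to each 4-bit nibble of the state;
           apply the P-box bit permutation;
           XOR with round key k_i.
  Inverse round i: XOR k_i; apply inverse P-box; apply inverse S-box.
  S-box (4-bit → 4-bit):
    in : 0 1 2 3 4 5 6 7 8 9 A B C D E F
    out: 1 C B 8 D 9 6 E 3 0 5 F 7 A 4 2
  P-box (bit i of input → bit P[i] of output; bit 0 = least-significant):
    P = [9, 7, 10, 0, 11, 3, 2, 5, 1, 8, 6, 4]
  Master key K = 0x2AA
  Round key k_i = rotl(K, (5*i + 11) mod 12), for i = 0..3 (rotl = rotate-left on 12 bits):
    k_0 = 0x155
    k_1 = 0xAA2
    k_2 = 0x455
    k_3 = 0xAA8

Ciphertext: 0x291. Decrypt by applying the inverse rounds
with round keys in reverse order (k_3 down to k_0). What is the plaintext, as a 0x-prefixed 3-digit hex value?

s_0 = ciphertext = 0x291
s_1 = InvRound(s_0, k_3) = 0x323
s_2 = InvRound(s_1, k_2) = 0xB1A
s_3 = InvRound(s_2, k_1) = 0xDDF
s_4 = InvRound(s_3, k_0) = 0x086

0x086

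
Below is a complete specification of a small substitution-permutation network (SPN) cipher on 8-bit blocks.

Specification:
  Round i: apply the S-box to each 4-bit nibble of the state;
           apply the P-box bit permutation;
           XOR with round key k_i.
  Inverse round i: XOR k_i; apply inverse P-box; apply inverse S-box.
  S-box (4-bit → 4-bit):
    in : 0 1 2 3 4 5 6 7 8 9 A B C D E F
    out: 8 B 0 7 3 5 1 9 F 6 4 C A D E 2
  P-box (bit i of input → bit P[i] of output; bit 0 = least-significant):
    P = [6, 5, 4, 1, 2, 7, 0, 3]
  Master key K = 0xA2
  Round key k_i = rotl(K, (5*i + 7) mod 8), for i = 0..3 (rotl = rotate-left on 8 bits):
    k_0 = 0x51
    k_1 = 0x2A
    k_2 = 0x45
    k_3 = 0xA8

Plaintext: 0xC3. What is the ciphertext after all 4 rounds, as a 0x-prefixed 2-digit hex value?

0xB7

s_0 = plaintext = 0xC3
s_1 = Round(s_0, k_0) = 0xA9
s_2 = Round(s_1, k_1) = 0x1B
s_3 = Round(s_2, k_2) = 0xDB
s_4 = Round(s_3, k_3) = 0xB7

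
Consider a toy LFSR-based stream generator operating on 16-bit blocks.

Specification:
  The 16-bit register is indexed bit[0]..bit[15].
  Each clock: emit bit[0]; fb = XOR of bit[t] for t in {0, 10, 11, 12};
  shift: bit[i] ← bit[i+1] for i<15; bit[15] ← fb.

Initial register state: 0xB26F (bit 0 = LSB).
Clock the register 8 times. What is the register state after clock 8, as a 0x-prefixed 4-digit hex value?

0xFEB2

reg_0 = 0xB26F
clock 1: out=1, reg = 0x5937
clock 2: out=1, reg = 0xAC9B
clock 3: out=1, reg = 0xD64D
clock 4: out=1, reg = 0xEB26
clock 5: out=0, reg = 0xF593
clock 6: out=1, reg = 0xFAC9
clock 7: out=1, reg = 0xFD64
clock 8: out=0, reg = 0xFEB2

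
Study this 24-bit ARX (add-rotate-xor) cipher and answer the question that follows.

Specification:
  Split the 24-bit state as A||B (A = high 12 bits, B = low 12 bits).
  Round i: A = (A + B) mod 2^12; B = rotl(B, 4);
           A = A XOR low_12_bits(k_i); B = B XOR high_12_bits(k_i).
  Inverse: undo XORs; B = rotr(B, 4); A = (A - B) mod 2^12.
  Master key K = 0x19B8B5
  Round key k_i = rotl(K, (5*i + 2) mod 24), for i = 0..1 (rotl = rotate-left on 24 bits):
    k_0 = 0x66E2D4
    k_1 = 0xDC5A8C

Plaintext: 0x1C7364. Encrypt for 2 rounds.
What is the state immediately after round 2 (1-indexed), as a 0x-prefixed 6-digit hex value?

0x2A0F15

s_0 = plaintext = 0x1C7364
s_1 = Round(s_0, k_0) = 0x7FF02D
s_2 = Round(s_1, k_1) = 0x2A0F15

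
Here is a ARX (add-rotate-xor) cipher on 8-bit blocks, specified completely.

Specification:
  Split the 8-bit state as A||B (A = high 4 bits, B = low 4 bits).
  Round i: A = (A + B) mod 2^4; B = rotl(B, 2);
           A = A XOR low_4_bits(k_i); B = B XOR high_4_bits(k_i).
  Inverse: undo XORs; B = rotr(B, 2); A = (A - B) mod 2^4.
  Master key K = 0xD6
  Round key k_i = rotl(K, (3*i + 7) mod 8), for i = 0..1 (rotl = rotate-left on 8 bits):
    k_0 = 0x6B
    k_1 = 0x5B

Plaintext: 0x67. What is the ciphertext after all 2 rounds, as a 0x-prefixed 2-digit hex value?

0xAB

s_0 = plaintext = 0x67
s_1 = Round(s_0, k_0) = 0x6B
s_2 = Round(s_1, k_1) = 0xAB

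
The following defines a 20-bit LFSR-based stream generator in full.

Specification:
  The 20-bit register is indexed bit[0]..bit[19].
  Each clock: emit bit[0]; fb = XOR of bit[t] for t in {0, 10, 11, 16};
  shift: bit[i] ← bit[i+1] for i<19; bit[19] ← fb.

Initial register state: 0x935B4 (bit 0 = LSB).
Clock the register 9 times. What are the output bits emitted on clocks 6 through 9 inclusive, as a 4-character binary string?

reg_0 = 0x935B4
clock 1: out=0, reg = 0x49ADA
clock 2: out=0, reg = 0xA4D6D
clock 3: out=1, reg = 0xD26B6
clock 4: out=0, reg = 0x6935B
clock 5: out=1, reg = 0xB49AD
clock 6: out=1, reg = 0xDA4D6
clock 7: out=0, reg = 0x6D26B
clock 8: out=1, reg = 0xB6935
clock 9: out=1, reg = 0xDB49A

1011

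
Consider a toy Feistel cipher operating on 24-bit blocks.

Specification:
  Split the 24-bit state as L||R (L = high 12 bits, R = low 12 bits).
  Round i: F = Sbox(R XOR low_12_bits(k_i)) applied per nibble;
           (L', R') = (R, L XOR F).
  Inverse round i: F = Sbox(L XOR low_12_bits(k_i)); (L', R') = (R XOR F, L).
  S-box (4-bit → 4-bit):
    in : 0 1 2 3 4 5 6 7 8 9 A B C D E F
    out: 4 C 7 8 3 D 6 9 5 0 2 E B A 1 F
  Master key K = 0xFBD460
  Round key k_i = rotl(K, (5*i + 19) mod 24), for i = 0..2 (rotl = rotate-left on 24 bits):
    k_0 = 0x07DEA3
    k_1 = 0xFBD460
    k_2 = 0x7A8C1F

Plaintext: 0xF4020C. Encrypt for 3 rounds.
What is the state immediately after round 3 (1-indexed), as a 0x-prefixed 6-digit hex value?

s_0 = plaintext = 0xF4020C
s_1 = Round(s_0, k_0) = 0x20C46F
s_2 = Round(s_1, k_1) = 0x46F643
s_3 = Round(s_2, k_2) = 0x6436B4

0x6436B4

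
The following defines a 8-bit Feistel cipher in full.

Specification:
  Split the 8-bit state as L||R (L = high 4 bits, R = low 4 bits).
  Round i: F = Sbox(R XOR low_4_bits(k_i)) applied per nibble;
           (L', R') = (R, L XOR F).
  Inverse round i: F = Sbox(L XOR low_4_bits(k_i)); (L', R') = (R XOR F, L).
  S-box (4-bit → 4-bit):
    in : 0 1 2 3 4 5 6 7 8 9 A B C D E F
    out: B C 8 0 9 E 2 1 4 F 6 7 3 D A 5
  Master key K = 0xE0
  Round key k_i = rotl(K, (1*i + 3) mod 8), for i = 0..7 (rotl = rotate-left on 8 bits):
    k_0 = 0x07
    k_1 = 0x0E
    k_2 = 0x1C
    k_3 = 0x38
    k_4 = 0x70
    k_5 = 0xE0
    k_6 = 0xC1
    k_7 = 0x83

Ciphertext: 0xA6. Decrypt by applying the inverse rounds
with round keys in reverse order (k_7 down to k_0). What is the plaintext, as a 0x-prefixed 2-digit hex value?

s_0 = ciphertext = 0xA6
s_1 = InvRound(s_0, k_7) = 0x9A
s_2 = InvRound(s_1, k_6) = 0xE9
s_3 = InvRound(s_2, k_5) = 0x3E
s_4 = InvRound(s_3, k_4) = 0xE3
s_5 = InvRound(s_4, k_3) = 0x1E
s_6 = InvRound(s_5, k_2) = 0x31
s_7 = InvRound(s_6, k_1) = 0xC3
s_8 = InvRound(s_7, k_0) = 0x4C

0x4C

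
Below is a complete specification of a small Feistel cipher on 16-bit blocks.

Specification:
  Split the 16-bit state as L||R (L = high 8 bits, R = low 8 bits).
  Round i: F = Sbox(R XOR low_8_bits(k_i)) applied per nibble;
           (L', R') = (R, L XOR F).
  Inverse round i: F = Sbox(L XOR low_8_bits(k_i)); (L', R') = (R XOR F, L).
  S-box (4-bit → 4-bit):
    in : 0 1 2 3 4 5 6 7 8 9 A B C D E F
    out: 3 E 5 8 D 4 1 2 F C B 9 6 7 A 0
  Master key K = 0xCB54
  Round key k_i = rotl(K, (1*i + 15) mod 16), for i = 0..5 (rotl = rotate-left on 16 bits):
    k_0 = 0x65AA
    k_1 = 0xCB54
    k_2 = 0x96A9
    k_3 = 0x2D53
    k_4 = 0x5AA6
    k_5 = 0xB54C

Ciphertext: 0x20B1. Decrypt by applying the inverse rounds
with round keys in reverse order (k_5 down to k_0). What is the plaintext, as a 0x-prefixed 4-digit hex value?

s_0 = ciphertext = 0x20B1
s_1 = InvRound(s_0, k_5) = 0xA720
s_2 = InvRound(s_1, k_4) = 0x1EA7
s_3 = InvRound(s_2, k_3) = 0x701E
s_4 = InvRound(s_3, k_2) = 0x6270
s_5 = InvRound(s_4, k_1) = 0xF162
s_6 = InvRound(s_5, k_0) = 0x2BF1

0x2BF1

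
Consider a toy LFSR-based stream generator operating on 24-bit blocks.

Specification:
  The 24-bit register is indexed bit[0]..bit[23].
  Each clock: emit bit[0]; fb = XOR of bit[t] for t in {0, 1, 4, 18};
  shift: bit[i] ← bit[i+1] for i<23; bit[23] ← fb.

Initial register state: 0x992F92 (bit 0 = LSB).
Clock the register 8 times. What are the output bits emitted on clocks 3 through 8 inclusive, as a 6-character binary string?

001001

reg_0 = 0x992F92
clock 1: out=0, reg = 0x4C97C9
clock 2: out=1, reg = 0x264BE4
clock 3: out=0, reg = 0x9325F2
clock 4: out=0, reg = 0x4992F9
clock 5: out=1, reg = 0x24C97C
clock 6: out=0, reg = 0x1264BE
clock 7: out=0, reg = 0x09325F
clock 8: out=1, reg = 0x84992F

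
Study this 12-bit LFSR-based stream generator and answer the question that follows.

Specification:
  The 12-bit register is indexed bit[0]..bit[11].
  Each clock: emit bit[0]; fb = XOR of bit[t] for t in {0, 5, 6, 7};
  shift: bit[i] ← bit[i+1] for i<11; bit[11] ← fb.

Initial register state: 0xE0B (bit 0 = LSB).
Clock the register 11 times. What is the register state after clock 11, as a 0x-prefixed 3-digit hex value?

reg_0 = 0xE0B
clock 1: out=1, reg = 0xF05
clock 2: out=1, reg = 0xF82
clock 3: out=0, reg = 0xFC1
clock 4: out=1, reg = 0xFE0
clock 5: out=0, reg = 0xFF0
clock 6: out=0, reg = 0xFF8
clock 7: out=0, reg = 0xFFC
clock 8: out=0, reg = 0xFFE
clock 9: out=0, reg = 0xFFF
clock 10: out=1, reg = 0x7FF
clock 11: out=1, reg = 0x3FF

0x3FF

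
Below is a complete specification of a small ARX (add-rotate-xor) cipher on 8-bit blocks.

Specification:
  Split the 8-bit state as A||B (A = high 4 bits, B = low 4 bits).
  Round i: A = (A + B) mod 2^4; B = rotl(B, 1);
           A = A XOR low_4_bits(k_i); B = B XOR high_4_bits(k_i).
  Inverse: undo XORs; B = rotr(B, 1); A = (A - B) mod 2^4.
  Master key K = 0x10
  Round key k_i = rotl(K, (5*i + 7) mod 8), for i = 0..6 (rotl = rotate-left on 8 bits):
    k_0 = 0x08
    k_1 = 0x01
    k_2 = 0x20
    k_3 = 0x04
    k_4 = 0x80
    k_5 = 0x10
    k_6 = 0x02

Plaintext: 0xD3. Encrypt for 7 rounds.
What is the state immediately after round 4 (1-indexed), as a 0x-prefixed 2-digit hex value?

s_0 = plaintext = 0xD3
s_1 = Round(s_0, k_0) = 0x86
s_2 = Round(s_1, k_1) = 0xFC
s_3 = Round(s_2, k_2) = 0xBB
s_4 = Round(s_3, k_3) = 0x27
s_5 = Round(s_4, k_4) = 0x96
s_6 = Round(s_5, k_5) = 0xFD
s_7 = Round(s_6, k_6) = 0xEB

0x27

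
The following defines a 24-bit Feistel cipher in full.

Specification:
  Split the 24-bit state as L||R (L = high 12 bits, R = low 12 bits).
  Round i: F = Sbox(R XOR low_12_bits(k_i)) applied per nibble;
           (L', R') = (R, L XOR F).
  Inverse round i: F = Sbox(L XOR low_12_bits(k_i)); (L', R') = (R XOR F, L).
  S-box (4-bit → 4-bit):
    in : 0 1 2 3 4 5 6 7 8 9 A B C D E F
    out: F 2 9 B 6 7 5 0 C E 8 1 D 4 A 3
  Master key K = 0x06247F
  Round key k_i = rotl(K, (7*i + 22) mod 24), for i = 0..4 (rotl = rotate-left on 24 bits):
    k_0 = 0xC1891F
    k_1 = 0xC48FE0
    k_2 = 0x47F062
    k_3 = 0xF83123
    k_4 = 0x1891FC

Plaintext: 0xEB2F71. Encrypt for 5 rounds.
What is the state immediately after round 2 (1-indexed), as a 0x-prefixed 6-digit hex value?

s_0 = plaintext = 0xEB2F71
s_1 = Round(s_0, k_0) = 0xF71BE8
s_2 = Round(s_1, k_1) = 0xBE898D
s_3 = Round(s_2, k_2) = 0x98D54B
s_4 = Round(s_3, k_3) = 0x54BFD1
s_5 = Round(s_4, k_4) = 0xFD1FDF

0xBE898D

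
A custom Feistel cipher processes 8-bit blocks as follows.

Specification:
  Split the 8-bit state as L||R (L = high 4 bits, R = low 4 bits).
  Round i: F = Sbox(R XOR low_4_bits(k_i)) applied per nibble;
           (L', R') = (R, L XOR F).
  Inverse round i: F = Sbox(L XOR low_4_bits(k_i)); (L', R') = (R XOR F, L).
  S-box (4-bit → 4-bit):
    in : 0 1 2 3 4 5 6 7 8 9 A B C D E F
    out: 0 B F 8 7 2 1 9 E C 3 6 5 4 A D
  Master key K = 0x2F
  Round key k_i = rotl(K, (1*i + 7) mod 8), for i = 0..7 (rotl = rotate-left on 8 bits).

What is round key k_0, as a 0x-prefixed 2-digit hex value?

K = 0x2F
k_0 = rotl(K, (1*0+7) mod 8) = rotl(K, 7) = 0x97

0x97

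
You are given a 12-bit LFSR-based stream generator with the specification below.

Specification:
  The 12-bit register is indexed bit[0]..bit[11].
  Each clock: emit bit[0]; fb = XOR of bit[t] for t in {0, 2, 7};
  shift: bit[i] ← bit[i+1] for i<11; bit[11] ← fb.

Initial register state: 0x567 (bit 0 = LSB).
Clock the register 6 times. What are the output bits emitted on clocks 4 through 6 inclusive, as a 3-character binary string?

001

reg_0 = 0x567
clock 1: out=1, reg = 0x2B3
clock 2: out=1, reg = 0x159
clock 3: out=1, reg = 0x8AC
clock 4: out=0, reg = 0x456
clock 5: out=0, reg = 0xA2B
clock 6: out=1, reg = 0xD15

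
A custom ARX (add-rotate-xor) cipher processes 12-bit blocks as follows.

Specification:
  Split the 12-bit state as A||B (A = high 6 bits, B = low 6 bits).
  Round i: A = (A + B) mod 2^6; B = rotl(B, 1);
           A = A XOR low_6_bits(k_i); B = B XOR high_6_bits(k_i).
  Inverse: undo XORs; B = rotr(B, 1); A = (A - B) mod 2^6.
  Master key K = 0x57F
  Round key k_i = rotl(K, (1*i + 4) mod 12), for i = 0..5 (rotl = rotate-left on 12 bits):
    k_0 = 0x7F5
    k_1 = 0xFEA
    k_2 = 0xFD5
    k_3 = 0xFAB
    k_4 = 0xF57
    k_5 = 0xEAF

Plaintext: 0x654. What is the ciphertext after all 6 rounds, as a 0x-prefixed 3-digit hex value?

s_0 = plaintext = 0x654
s_1 = Round(s_0, k_0) = 0x637
s_2 = Round(s_1, k_1) = 0x950
s_3 = Round(s_2, k_2) = 0x81F
s_4 = Round(s_3, k_3) = 0x500
s_5 = Round(s_4, k_4) = 0x0FD
s_6 = Round(s_5, k_5) = 0xBC1

0xBC1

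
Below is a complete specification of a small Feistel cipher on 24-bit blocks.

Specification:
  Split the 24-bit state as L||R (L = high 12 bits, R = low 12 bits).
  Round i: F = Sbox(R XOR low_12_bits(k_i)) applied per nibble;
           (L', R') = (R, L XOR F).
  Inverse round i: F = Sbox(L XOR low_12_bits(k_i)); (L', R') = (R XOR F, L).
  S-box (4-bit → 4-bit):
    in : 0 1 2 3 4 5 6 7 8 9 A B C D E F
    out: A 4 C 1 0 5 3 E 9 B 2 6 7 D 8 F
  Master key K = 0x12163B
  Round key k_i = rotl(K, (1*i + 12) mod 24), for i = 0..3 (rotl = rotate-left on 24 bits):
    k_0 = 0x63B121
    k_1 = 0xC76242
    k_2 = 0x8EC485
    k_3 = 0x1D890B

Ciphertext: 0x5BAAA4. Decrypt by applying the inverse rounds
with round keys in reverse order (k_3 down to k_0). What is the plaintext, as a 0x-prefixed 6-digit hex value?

0x8F8A3D

s_0 = ciphertext = 0x5BAAA4
s_1 = InvRound(s_0, k_3) = 0xDC05BA
s_2 = InvRound(s_1, k_2) = 0xEBFDC0
s_3 = InvRound(s_2, k_1) = 0xA3DEBF
s_4 = InvRound(s_3, k_0) = 0x8F8A3D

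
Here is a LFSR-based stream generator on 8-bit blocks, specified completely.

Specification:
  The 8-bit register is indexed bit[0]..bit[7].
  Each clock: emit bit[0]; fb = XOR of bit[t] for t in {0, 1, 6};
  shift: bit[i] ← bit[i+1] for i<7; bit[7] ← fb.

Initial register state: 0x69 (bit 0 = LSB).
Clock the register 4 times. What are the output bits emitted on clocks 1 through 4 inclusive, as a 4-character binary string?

reg_0 = 0x69
clock 1: out=1, reg = 0x34
clock 2: out=0, reg = 0x1A
clock 3: out=0, reg = 0x8D
clock 4: out=1, reg = 0xC6

1001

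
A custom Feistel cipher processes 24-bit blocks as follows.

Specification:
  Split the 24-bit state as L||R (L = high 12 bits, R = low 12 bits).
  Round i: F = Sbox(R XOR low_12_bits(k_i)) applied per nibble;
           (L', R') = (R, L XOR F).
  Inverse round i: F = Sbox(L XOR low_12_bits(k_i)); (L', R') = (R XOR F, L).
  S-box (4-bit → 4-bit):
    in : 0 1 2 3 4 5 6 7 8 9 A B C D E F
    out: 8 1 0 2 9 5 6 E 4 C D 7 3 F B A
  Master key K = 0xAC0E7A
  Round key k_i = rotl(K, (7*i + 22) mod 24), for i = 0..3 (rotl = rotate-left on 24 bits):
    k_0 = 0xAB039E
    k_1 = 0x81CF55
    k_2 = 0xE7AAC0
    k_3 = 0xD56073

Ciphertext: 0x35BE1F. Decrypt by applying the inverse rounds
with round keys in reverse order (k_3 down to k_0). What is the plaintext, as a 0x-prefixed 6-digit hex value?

s_0 = ciphertext = 0x35BE1F
s_1 = InvRound(s_0, k_3) = 0xC1B35B
s_2 = InvRound(s_1, k_2) = 0x5ACC1B
s_3 = InvRound(s_2, k_1) = 0x1B75AC
s_4 = InvRound(s_3, k_0) = 0x5A01B7

0x5A01B7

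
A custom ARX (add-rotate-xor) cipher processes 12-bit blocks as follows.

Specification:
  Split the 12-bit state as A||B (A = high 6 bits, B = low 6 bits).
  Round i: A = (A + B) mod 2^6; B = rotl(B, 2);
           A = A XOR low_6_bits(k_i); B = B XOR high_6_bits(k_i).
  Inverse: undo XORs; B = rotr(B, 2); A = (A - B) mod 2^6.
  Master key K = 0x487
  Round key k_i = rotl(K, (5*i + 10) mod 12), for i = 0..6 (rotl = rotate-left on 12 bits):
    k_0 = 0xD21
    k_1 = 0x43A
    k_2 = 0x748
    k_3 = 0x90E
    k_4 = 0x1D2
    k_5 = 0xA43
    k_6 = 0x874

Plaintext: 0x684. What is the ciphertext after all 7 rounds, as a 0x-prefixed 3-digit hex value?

s_0 = plaintext = 0x684
s_1 = Round(s_0, k_0) = 0xFE4
s_2 = Round(s_1, k_1) = 0x642
s_3 = Round(s_2, k_2) = 0x4D5
s_4 = Round(s_3, k_3) = 0x9B1
s_5 = Round(s_4, k_4) = 0x140
s_6 = Round(s_5, k_5) = 0x1A9
s_7 = Round(s_6, k_6) = 0x6C7

0x6C7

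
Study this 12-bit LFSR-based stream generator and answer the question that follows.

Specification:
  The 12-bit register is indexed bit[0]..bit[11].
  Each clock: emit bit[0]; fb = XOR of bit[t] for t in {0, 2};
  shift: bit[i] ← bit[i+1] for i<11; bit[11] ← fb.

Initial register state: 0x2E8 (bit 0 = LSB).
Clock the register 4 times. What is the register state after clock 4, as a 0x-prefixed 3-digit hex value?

reg_0 = 0x2E8
clock 1: out=0, reg = 0x174
clock 2: out=0, reg = 0x8BA
clock 3: out=0, reg = 0x45D
clock 4: out=1, reg = 0x22E

0x22E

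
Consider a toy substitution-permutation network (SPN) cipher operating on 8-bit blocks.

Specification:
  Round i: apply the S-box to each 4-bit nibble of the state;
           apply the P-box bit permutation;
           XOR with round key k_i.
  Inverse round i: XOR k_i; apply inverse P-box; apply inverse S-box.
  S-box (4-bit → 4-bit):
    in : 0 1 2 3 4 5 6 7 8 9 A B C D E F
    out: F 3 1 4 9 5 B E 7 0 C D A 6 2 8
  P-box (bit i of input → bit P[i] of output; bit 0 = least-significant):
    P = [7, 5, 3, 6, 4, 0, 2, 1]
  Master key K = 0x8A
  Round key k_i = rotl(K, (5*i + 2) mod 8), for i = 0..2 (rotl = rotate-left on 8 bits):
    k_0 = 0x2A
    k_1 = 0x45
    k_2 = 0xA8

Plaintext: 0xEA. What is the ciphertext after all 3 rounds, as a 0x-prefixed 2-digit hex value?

0x9C

s_0 = plaintext = 0xEA
s_1 = Round(s_0, k_0) = 0x63
s_2 = Round(s_1, k_1) = 0x5E
s_3 = Round(s_2, k_2) = 0x9C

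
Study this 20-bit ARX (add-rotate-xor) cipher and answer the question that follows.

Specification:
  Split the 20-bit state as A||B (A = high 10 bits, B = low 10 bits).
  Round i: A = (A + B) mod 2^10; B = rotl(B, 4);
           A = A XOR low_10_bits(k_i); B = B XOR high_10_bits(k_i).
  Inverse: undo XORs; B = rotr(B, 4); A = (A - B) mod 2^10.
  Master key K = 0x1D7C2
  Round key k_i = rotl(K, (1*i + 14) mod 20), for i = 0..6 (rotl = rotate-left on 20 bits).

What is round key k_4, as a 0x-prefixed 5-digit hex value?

K = 0x1D7C2
k_0 = rotl(K, (1*0+14) mod 20) = rotl(K, 14) = 0x0875F
k_1 = rotl(K, (1*1+14) mod 20) = rotl(K, 15) = 0x10EBE
k_2 = rotl(K, (1*2+14) mod 20) = rotl(K, 16) = 0x21D7C
k_3 = rotl(K, (1*3+14) mod 20) = rotl(K, 17) = 0x43AF8
k_4 = rotl(K, (1*4+14) mod 20) = rotl(K, 18) = 0x875F0

0x875F0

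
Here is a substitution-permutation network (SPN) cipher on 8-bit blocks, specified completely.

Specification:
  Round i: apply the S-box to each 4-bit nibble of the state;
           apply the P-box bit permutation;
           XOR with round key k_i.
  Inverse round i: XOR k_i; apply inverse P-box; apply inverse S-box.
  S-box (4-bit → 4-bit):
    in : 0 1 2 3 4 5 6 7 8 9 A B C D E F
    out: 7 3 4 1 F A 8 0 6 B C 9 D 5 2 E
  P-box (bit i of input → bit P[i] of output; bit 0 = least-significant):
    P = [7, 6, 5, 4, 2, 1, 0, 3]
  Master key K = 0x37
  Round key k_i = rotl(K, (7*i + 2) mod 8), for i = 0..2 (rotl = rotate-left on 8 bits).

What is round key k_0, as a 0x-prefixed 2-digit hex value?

0xDC

K = 0x37
k_0 = rotl(K, (7*0+2) mod 8) = rotl(K, 2) = 0xDC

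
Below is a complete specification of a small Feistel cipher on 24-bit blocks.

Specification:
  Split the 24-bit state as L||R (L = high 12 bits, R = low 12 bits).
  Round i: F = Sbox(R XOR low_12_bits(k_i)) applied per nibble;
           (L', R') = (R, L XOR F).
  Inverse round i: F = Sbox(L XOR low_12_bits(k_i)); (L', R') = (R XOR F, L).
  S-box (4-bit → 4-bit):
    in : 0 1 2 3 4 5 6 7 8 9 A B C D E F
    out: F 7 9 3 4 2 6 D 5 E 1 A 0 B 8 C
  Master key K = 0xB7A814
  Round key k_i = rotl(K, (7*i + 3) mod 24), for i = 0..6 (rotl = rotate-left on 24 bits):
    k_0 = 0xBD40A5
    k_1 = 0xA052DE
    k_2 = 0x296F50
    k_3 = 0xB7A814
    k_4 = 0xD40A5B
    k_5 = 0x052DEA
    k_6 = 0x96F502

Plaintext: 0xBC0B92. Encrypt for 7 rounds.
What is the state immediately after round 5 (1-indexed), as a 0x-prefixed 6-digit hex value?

0xC09AF3

s_0 = plaintext = 0xBC0B92
s_1 = Round(s_0, k_0) = 0xB921FD
s_2 = Round(s_1, k_1) = 0x1FD801
s_3 = Round(s_2, k_2) = 0x801CDA
s_4 = Round(s_3, k_3) = 0xCDAC09
s_5 = Round(s_4, k_4) = 0xC09AF3
s_6 = Round(s_5, k_5) = 0xAF3177
s_7 = Round(s_6, k_6) = 0x177E21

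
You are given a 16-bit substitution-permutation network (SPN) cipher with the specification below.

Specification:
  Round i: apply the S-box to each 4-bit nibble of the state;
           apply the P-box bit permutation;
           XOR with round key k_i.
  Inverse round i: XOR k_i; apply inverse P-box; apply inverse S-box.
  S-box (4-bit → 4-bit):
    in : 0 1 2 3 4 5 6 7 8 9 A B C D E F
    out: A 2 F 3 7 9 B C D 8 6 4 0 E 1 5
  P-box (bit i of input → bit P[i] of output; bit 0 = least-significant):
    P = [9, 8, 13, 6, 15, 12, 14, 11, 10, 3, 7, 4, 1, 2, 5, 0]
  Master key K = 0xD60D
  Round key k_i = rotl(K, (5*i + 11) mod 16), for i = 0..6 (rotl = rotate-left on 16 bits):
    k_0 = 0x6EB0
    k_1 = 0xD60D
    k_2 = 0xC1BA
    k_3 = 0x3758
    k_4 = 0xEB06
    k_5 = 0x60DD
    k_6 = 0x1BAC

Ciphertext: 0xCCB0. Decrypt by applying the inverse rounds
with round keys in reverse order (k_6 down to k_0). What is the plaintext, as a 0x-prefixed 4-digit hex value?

s_0 = ciphertext = 0xCCB0
s_1 = InvRound(s_0, k_6) = 0x1643
s_2 = InvRound(s_1, k_5) = 0x32AF
s_3 = InvRound(s_2, k_4) = 0x7A21
s_4 = InvRound(s_3, k_3) = 0x7670
s_5 = InvRound(s_4, k_2) = 0xE432
s_6 = InvRound(s_5, k_1) = 0x201F
s_7 = InvRound(s_6, k_0) = 0x247E

0x247E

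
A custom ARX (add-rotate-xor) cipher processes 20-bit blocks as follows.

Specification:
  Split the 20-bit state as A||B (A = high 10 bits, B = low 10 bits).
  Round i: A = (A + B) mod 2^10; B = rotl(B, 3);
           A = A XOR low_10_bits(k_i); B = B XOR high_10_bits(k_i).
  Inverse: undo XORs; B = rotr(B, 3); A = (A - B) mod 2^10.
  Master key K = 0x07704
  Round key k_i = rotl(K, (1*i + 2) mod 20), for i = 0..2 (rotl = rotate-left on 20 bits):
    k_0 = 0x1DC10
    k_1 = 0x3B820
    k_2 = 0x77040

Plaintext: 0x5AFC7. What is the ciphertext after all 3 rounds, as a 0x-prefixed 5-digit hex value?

s_0 = plaintext = 0x5AFC7
s_1 = Round(s_0, k_0) = 0x48A48
s_2 = Round(s_1, k_1) = 0xD2AAA
s_3 = Round(s_2, k_2) = 0x6D089

0x6D089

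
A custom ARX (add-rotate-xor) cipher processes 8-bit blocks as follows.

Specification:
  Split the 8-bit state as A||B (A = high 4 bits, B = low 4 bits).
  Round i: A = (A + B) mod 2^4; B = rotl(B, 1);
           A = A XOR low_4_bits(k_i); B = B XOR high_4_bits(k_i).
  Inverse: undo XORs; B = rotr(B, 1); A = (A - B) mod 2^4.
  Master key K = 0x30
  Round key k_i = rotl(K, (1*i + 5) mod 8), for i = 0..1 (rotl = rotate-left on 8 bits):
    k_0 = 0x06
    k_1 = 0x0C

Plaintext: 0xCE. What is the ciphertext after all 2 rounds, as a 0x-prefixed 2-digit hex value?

s_0 = plaintext = 0xCE
s_1 = Round(s_0, k_0) = 0xCD
s_2 = Round(s_1, k_1) = 0x5B

0x5B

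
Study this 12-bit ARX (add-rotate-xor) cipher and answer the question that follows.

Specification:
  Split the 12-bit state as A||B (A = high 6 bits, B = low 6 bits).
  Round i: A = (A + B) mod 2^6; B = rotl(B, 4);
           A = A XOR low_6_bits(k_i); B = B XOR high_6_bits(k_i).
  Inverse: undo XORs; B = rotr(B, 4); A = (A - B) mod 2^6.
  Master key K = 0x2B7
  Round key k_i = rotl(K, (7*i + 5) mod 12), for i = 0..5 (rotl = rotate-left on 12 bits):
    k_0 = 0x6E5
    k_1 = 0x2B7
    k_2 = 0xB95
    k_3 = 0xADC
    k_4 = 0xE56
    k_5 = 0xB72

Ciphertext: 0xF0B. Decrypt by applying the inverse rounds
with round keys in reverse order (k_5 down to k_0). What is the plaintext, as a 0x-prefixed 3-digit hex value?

0xC77

s_0 = ciphertext = 0xF0B
s_1 = InvRound(s_0, k_5) = 0xD1A
s_2 = InvRound(s_1, k_4) = 0x50E
s_3 = InvRound(s_2, k_3) = 0xC96
s_4 = InvRound(s_3, k_2) = 0x123
s_5 = InvRound(s_4, k_1) = 0x366
s_6 = InvRound(s_5, k_0) = 0xC77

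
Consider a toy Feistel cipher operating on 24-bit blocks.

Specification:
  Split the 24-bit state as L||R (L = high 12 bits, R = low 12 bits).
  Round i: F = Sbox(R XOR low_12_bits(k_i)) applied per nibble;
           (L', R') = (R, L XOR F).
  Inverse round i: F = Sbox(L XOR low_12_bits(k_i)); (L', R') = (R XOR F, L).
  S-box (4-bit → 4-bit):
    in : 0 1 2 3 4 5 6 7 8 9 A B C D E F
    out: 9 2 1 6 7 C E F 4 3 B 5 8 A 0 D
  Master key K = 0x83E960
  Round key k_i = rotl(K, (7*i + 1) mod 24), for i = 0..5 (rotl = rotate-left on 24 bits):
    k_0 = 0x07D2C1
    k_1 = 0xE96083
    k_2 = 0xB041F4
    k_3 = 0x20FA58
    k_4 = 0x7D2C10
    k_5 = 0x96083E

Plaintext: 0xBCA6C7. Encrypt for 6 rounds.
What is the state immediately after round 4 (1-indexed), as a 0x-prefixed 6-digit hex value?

0x16CB0F

s_0 = plaintext = 0xBCA6C7
s_1 = Round(s_0, k_0) = 0x6C7C54
s_2 = Round(s_1, k_1) = 0xC54E68
s_3 = Round(s_2, k_2) = 0xE6816C
s_4 = Round(s_3, k_3) = 0x16CB0F
s_5 = Round(s_4, k_4) = 0xB0FE41
s_6 = Round(s_5, k_5) = 0xE415F2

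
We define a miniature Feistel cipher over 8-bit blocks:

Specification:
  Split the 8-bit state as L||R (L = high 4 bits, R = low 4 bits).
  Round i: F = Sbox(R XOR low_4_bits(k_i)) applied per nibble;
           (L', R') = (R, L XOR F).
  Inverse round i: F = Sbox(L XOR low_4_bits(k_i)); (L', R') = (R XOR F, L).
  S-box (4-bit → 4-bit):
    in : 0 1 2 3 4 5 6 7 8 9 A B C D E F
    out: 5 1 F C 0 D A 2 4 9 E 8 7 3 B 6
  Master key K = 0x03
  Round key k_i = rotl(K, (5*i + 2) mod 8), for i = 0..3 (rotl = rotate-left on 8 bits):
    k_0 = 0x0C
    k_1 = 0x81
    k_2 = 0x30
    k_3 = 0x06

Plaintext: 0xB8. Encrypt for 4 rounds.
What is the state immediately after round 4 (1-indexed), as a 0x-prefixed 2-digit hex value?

0x14

s_0 = plaintext = 0xB8
s_1 = Round(s_0, k_0) = 0x8B
s_2 = Round(s_1, k_1) = 0xB6
s_3 = Round(s_2, k_2) = 0x61
s_4 = Round(s_3, k_3) = 0x14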